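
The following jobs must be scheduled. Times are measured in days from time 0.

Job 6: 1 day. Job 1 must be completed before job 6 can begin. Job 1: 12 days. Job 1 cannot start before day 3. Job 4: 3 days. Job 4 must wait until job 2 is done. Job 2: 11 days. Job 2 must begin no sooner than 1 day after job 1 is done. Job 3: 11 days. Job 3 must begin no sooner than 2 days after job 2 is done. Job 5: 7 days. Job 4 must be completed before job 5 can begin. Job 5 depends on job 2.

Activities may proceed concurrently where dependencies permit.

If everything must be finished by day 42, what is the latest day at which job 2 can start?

18

Nothing follows job 3; the deadline of day 42 is its only limit. It must start by 42 − 11 = day 31.
To finish by day 42, job 5 (duration 7) must start no later than day 35.
Since job 5 (must start by day 35) depends on it, job 4 must finish by day 35. Backing off its 3-day duration gives a latest start of day 32.
Job 2 feeds job 3 (must start by day 31, minus 2-day gap → day 29); job 4 (must start by day 32); job 5 (must start by day 35). Taking the minimum, job 2 must finish by day 29 and start by 29 − 11 = day 18.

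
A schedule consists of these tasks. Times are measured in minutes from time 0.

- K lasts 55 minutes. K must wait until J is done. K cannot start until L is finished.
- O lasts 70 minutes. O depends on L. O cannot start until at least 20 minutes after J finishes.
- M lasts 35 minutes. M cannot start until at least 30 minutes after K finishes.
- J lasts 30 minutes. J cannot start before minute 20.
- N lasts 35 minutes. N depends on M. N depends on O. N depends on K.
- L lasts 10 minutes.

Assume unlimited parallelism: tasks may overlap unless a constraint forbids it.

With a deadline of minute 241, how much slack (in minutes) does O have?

L can start immediately at minute 0; it finishes at minute 10.
J waits on its own release at minute 20, so it starts at minute 20 and finishes at 20 + 30 = minute 50.
O cannot start until L (finishes minute 10); J (finishes minute 50, plus 20-minute gap → minute 70). The controlling bound is minute 70, so O finishes at 70 + 70 = minute 140.

Working backward from the deadline:
N must finish by minute 241; it takes 35 minutes, so it must start by 241 − 35 = minute 206.
O feeds into N (must start by minute 206); so O must finish by minute 206 and therefore start by minute 136.
So O can start as early as minute 70 and as late as minute 136, giving 136 − 70 = 66 minutes of slack.

66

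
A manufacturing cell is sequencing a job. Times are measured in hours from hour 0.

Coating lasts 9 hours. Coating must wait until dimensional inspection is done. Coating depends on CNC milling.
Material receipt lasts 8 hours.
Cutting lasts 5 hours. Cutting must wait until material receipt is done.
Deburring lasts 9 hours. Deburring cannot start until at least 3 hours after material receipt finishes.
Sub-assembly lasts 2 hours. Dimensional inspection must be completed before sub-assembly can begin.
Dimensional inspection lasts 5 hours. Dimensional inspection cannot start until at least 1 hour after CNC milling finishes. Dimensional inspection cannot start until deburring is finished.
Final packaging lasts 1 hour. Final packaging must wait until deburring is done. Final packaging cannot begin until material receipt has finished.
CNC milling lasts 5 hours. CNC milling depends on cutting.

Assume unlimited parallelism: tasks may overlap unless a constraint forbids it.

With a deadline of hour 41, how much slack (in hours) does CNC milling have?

Material receipt can start immediately at hour 0; it finishes at hour 8.
After material receipt (finishes hour 8), cutting can start at hour 8 and finishes at hour 13.
CNC milling cannot begin until cutting (finishes hour 13). It runs from hour 13 to 13 + 5 = hour 18.

Working backward from the deadline:
Coating must finish by hour 41; it takes 9 hours, so it must start by 41 − 9 = hour 32.
Sub-assembly must finish by hour 41; it takes 2 hours, so it must start by 41 − 2 = hour 39.
Dimensional inspection feeds coating (must start by hour 32); sub-assembly (must start by hour 39). Taking the minimum, dimensional inspection must finish by hour 32 and start by 32 − 5 = hour 27.
CNC milling must finish in time for dimensional inspection (must start by hour 27, minus 1-hour gap → hour 26); coating (must start by hour 32). The tightest is hour 26, so CNC milling must start by 26 − 5 = hour 21.
So CNC milling can start as early as hour 13 and as late as hour 21, giving 21 − 13 = 8 hours of slack.

8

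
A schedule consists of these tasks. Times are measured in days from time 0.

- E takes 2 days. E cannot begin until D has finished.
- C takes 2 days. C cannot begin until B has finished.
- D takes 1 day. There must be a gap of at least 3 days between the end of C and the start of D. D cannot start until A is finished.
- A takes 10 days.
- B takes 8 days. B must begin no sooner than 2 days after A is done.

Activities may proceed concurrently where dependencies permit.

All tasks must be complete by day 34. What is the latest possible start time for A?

To finish by day 34, E (duration 2) must start no later than day 32.
D feeds into E (must start by day 32); so D must finish by day 32 and therefore start by day 31.
C must finish before D (must start by day 31, minus 3-day gap → day 28). With a 2-day duration, C must start by 28 − 2 = day 26.
B has to be done before C (must start by day 26). That means finishing by day 26, i.e. starting by 26 − 8 = day 18.
A has several dependents: B (must start by day 18, minus 2-day gap → day 16); D (must start by day 31). The earliest of those limits is day 16, so A must start by 16 − 10 = day 6.

6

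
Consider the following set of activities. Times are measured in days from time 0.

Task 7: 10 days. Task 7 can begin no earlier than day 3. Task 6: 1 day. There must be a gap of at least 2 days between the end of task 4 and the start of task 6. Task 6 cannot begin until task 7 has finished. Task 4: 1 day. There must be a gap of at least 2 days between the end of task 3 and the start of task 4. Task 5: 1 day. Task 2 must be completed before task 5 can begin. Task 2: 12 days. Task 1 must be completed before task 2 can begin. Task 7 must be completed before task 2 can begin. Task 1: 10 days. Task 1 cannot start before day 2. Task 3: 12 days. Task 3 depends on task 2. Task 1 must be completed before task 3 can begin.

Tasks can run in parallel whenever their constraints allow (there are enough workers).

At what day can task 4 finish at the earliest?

After its own release at day 3, task 7 can start at day 3 and finishes at day 13.
Task 1 cannot begin until its own release at day 2. It runs from day 2 to 2 + 10 = day 12.
Task 2 has to wait for task 1 (finishes day 12); task 7 (finishes day 13). The latest of these is day 13, so task 2 runs day 13 to 13 + 12 = day 25.
Task 3 has to wait for task 2 (finishes day 25); task 1 (finishes day 12). The latest of these is day 25, so task 3 runs day 25 to 25 + 12 = day 37.
After task 3 (finishes day 37, plus 2-day gap → day 39), task 4 can start at day 39 and finishes at day 40.

40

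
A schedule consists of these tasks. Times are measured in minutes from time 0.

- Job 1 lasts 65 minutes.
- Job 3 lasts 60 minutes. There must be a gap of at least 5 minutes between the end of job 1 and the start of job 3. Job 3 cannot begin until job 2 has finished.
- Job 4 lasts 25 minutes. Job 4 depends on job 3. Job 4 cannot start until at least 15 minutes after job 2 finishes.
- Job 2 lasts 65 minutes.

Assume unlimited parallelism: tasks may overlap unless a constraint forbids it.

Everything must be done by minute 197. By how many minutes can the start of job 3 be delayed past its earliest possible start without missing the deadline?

Job 2 has no prerequisites, so it starts at minute 0 and finishes at minute 65.
Job 1 has no prerequisites, so it starts at minute 0 and finishes at minute 65.
For job 3: job 1 (finishes minute 65, plus 5-minute gap → minute 70); job 2 (finishes minute 65). Taking the maximum gives a start of minute 70, and it finishes at 70 + 60 = minute 130.

Working backward from the deadline:
To finish by minute 197, job 4 (duration 25) must start no later than minute 172.
Job 3 must finish before job 4 (must start by minute 172). With a 60-minute duration, job 3 must start by 172 − 60 = minute 112.
So job 3 can start as early as minute 70 and as late as minute 112, giving 112 − 70 = 42 minutes of slack.

42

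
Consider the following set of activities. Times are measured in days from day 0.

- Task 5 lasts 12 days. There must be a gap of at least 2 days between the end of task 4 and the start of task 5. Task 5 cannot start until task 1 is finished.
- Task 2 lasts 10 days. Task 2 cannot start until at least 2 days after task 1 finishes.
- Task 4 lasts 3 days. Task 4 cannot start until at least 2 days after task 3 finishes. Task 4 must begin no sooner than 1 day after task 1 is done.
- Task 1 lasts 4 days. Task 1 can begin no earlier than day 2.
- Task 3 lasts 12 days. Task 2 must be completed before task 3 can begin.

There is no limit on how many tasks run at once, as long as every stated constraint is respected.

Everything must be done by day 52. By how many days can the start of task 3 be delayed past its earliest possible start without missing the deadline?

3

Task 1 waits on its own release at day 2, so it starts at day 2 and finishes at 2 + 4 = day 6.
After task 1 (finishes day 6, plus 2-day gap → day 8), task 2 can start at day 8 and finishes at day 18.
After task 2 (finishes day 18), task 3 can start at day 18 and finishes at day 30.

Working backward from the deadline:
Task 5 must finish by day 52; it takes 12 days, so it must start by 52 − 12 = day 40.
Task 4 feeds into task 5 (must start by day 40, minus 2-day gap → day 38); so task 4 must finish by day 38 and therefore start by day 35.
Task 3 has to be done before task 4 (must start by day 35, minus 2-day gap → day 33). That means finishing by day 33, i.e. starting by 33 − 12 = day 21.
So task 3 can start as early as day 18 and as late as day 21, giving 21 − 18 = 3 days of slack.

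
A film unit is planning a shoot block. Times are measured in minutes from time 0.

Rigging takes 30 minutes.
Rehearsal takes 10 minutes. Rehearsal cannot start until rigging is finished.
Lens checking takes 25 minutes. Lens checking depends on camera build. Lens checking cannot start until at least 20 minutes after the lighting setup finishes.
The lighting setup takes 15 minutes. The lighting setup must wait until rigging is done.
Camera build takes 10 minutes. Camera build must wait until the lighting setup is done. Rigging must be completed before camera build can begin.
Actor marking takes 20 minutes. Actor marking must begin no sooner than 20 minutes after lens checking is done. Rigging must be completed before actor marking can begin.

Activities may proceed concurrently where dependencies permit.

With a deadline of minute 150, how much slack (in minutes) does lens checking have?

Rigging has no prerequisites, so it starts at minute 0 and finishes at minute 30.
The lighting setup waits on rigging (finishes minute 30), so it starts at minute 30 and finishes at 30 + 15 = minute 45.
Camera build has to wait for the lighting setup (finishes minute 45); rigging (finishes minute 30). The latest of these is minute 45, so camera build runs minute 45 to 45 + 10 = minute 55.
For lens checking: camera build (finishes minute 55); the lighting setup (finishes minute 45, plus 20-minute gap → minute 65). Taking the maximum gives a start of minute 65, and it finishes at 65 + 25 = minute 90.

Working backward from the deadline:
Actor marking has no dependents, so it just needs to finish by minute 150. Starting by 150 − 20 = minute 130 achieves that.
Lens checking must finish before actor marking (must start by minute 130, minus 20-minute gap → minute 110). With a 25-minute duration, lens checking must start by 110 − 25 = minute 85.
So lens checking can start as early as minute 65 and as late as minute 85, giving 85 − 65 = 20 minutes of slack.

20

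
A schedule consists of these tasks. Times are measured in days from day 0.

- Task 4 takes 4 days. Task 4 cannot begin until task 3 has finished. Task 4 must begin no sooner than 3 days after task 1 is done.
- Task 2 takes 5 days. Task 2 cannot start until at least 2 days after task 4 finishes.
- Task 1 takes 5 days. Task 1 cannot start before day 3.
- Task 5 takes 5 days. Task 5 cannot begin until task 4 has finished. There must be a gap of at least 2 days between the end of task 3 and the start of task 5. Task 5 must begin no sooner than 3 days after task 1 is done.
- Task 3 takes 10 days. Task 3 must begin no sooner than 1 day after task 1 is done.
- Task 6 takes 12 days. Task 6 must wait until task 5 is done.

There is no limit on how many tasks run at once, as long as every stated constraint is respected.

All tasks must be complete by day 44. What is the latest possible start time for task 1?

Task 2 must finish by day 44; it takes 5 days, so it must start by 44 − 5 = day 39.
To finish by day 44, task 6 (duration 12) must start no later than day 32.
Since task 6 (must start by day 32) depends on it, task 5 must finish by day 32. Backing off its 5-day duration gives a latest start of day 27.
Task 4 must finish in time for task 2 (must start by day 39, minus 2-day gap → day 37); task 5 (must start by day 27). The tightest is day 27, so task 4 must start by 27 − 4 = day 23.
Task 3 has several dependents: task 4 (must start by day 23); task 5 (must start by day 27, minus 2-day gap → day 25). The earliest of those limits is day 23, so task 3 must start by 23 − 10 = day 13.
For task 1: task 3 (must start by day 13, minus 1-day gap → day 12); task 4 (must start by day 23, minus 3-day gap → day 20); task 5 (must start by day 27, minus 3-day gap → day 24). The most restrictive is day 12; with a 5-day duration, task 1 must start by day 7.

7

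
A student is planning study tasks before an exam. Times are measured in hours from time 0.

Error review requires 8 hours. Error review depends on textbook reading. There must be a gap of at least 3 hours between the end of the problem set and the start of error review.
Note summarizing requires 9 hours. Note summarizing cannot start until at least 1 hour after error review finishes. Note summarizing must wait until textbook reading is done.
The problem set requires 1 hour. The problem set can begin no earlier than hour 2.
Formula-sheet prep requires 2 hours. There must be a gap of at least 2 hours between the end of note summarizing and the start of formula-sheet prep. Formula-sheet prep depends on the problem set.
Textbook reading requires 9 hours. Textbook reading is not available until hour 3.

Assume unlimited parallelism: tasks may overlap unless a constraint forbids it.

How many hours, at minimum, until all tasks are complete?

34

After its own release at hour 2, the problem set can start at hour 2 and finishes at hour 3.
Textbook reading cannot begin until its own release at hour 3. It runs from hour 3 to 3 + 9 = hour 12.
Error review cannot start until textbook reading (finishes hour 12); the problem set (finishes hour 3, plus 3-hour gap → hour 6). The controlling bound is hour 12, so error review finishes at 12 + 8 = hour 20.
Note summarizing has to wait for error review (finishes hour 20, plus 1-hour gap → hour 21); textbook reading (finishes hour 12). The latest of these is hour 21, so note summarizing runs hour 21 to 21 + 9 = hour 30.
Formula-sheet prep cannot start until note summarizing (finishes hour 30, plus 2-hour gap → hour 32); the problem set (finishes hour 3). The controlling bound is hour 32, so formula-sheet prep finishes at 32 + 2 = hour 34.
All tasks are finished once the last one completes. Finish times: Textbook reading at 12, The problem set at 3, Error review at 20, Note summarizing at 30, Formula-sheet prep at 34. The latest is hour 34.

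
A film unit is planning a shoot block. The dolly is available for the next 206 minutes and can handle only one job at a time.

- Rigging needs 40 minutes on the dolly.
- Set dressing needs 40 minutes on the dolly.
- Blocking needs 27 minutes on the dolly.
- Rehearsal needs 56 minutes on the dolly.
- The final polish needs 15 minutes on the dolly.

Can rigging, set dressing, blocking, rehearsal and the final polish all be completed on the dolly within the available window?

Yes

Running back to back, the jobs need 40 + 40 + 27 + 56 + 15 = 178 minutes on the dolly.
Since 178 ≤ 206, they fit within the window.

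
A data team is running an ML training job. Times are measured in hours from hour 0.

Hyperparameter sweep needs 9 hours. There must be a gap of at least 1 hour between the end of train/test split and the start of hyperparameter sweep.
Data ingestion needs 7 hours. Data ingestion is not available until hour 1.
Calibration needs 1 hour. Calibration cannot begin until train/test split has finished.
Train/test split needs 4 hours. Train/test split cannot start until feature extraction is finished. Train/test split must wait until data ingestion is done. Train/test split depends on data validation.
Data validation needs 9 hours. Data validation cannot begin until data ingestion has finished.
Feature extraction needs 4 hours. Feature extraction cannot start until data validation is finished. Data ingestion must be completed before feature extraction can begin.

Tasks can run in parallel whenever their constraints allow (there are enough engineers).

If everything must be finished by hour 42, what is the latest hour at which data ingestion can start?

Hyperparameter sweep must finish by hour 42; it takes 9 hours, so it must start by 42 − 9 = hour 33.
To finish by hour 42, calibration (duration 1) must start no later than hour 41.
For train/test split: hyperparameter sweep (must start by hour 33, minus 1-hour gap → hour 32); calibration (must start by hour 41). The most restrictive is hour 32; with a 4-hour duration, train/test split must start by hour 28.
Since train/test split (must start by hour 28) depends on it, feature extraction must finish by hour 28. Backing off its 4-hour duration gives a latest start of hour 24.
Data validation has several dependents: feature extraction (must start by hour 24); train/test split (must start by hour 28). The earliest of those limits is hour 24, so data validation must start by 24 − 9 = hour 15.
Data ingestion has several dependents: data validation (must start by hour 15); feature extraction (must start by hour 24); train/test split (must start by hour 28). The earliest of those limits is hour 15, so data ingestion must start by 15 − 7 = hour 8.

8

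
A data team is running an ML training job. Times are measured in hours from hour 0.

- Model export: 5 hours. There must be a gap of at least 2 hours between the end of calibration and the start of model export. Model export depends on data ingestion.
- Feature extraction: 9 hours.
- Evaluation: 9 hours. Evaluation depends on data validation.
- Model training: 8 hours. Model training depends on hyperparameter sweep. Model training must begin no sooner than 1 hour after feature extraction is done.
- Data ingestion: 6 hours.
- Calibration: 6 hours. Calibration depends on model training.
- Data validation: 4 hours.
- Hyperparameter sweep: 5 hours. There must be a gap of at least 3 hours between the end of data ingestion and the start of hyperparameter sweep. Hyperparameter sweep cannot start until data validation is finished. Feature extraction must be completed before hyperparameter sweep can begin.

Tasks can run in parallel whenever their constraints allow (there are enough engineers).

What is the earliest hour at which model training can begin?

14

Feature extraction can start immediately at hour 0; it finishes at hour 9.
Nothing blocks data validation, so it runs from hour 0 to hour 4.
Data ingestion can start immediately at hour 0; it finishes at hour 6.
For hyperparameter sweep: data ingestion (finishes hour 6, plus 3-hour gap → hour 9); data validation (finishes hour 4); feature extraction (finishes hour 9). Taking the maximum gives a start of hour 9, and it finishes at 9 + 5 = hour 14.
Model training waits on hyperparameter sweep (finishes hour 14); feature extraction (finishes hour 9, plus 1-hour gap → hour 10). The latest of these is hour 14, which is the earliest model training can start.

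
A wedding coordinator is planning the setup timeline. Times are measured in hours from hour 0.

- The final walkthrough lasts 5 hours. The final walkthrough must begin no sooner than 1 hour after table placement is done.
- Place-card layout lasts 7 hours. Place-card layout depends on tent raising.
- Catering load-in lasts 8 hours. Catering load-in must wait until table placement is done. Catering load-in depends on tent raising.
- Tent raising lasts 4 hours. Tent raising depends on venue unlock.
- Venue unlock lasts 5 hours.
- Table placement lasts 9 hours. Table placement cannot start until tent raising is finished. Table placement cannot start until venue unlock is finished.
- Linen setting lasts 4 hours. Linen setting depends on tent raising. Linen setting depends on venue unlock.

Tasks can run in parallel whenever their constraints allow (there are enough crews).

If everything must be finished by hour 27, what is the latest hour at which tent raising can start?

Nothing follows catering load-in; the deadline of hour 27 is its only limit. It must start by 27 − 8 = hour 19.
To finish by hour 27, the final walkthrough (duration 5) must start no later than hour 22.
Table placement feeds catering load-in (must start by hour 19); the final walkthrough (must start by hour 22, minus 1-hour gap → hour 21). Taking the minimum, table placement must finish by hour 19 and start by 19 − 9 = hour 10.
Nothing follows linen setting; the deadline of hour 27 is its only limit. It must start by 27 − 4 = hour 23.
Nothing follows place-card layout; the deadline of hour 27 is its only limit. It must start by 27 − 7 = hour 20.
Tent raising has several dependents: table placement (must start by hour 10); linen setting (must start by hour 23); catering load-in (must start by hour 19); place-card layout (must start by hour 20). The earliest of those limits is hour 10, so tent raising must start by 10 − 4 = hour 6.

6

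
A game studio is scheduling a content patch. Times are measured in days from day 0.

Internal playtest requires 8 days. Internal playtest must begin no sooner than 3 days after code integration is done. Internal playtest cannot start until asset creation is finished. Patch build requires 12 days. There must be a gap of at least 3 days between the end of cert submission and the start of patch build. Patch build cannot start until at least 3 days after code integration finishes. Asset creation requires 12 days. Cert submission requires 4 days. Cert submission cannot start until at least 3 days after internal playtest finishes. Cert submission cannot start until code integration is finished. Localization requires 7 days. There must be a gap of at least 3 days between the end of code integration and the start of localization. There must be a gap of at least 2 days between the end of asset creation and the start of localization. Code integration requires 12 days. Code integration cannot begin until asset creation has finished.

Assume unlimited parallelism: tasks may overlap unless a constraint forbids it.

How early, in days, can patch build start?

45

Nothing blocks asset creation, so it runs from day 0 to day 12.
Code integration waits on asset creation (finishes day 12), so it starts at day 12 and finishes at 12 + 12 = day 24.
Internal playtest needs all of code integration (finishes day 24, plus 3-day gap → day 27); asset creation (finishes day 12). That puts its earliest start at day 27; it finishes at 27 + 8 = day 35.
For cert submission: internal playtest (finishes day 35, plus 3-day gap → day 38); code integration (finishes day 24). Taking the maximum gives a start of day 38, and it finishes at 38 + 4 = day 42.
Patch build waits on cert submission (finishes day 42, plus 3-day gap → day 45); code integration (finishes day 24, plus 3-day gap → day 27). The latest of these is day 45, which is the earliest patch build can start.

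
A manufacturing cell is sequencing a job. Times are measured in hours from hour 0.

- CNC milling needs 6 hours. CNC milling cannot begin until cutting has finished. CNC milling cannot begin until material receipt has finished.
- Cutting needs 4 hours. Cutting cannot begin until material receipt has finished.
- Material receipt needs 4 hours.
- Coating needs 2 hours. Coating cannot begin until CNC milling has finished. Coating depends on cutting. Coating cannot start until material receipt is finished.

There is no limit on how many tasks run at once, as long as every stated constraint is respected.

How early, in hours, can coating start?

14

Nothing blocks material receipt, so it runs from hour 0 to hour 4.
Cutting cannot begin until material receipt (finishes hour 4). It runs from hour 4 to 4 + 4 = hour 8.
CNC milling has to wait for cutting (finishes hour 8); material receipt (finishes hour 4). The latest of these is hour 8, so CNC milling runs hour 8 to 8 + 6 = hour 14.
Coating waits on CNC milling (finishes hour 14); cutting (finishes hour 8); material receipt (finishes hour 4). The latest of these is hour 14, which is the earliest coating can start.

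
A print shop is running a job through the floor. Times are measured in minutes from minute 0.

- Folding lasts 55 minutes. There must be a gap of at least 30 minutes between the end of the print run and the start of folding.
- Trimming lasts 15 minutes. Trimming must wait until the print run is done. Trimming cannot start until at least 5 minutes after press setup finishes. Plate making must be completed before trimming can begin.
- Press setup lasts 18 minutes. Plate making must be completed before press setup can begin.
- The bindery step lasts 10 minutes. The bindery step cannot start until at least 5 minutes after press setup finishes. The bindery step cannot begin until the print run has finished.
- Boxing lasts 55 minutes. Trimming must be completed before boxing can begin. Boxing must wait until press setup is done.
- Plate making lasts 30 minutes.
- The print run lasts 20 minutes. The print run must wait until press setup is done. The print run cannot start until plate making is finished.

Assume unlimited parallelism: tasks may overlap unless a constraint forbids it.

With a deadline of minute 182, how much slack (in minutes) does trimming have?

44

Nothing blocks plate making, so it runs from minute 0 to minute 30.
Press setup waits on plate making (finishes minute 30), so it starts at minute 30 and finishes at 30 + 18 = minute 48.
The print run cannot start until press setup (finishes minute 48); plate making (finishes minute 30). The controlling bound is minute 48, so the print run finishes at 48 + 20 = minute 68.
Trimming has to wait for the print run (finishes minute 68); press setup (finishes minute 48, plus 5-minute gap → minute 53); plate making (finishes minute 30). The latest of these is minute 68, so trimming runs minute 68 to 68 + 15 = minute 83.

Working backward from the deadline:
Boxing must finish by minute 182; it takes 55 minutes, so it must start by 182 − 55 = minute 127.
Since boxing (must start by minute 127) depends on it, trimming must finish by minute 127. Backing off its 15-minute duration gives a latest start of minute 112.
So trimming can start as early as minute 68 and as late as minute 112, giving 112 − 68 = 44 minutes of slack.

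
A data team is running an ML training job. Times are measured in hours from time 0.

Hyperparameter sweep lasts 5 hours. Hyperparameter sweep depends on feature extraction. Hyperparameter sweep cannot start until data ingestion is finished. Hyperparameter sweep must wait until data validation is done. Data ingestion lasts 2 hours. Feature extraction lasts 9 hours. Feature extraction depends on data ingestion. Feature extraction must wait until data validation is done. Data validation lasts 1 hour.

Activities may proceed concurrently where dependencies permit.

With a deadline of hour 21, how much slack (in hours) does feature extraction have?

Data validation can start immediately at hour 0; it finishes at hour 1.
Data ingestion has no prerequisites, so it starts at hour 0 and finishes at hour 2.
Feature extraction has to wait for data ingestion (finishes hour 2); data validation (finishes hour 1). The latest of these is hour 2, so feature extraction runs hour 2 to 2 + 9 = hour 11.

Working backward from the deadline:
Nothing follows hyperparameter sweep; the deadline of hour 21 is its only limit. It must start by 21 − 5 = hour 16.
Since hyperparameter sweep (must start by hour 16) depends on it, feature extraction must finish by hour 16. Backing off its 9-hour duration gives a latest start of hour 7.
So feature extraction can start as early as hour 2 and as late as hour 7, giving 7 − 2 = 5 hours of slack.

5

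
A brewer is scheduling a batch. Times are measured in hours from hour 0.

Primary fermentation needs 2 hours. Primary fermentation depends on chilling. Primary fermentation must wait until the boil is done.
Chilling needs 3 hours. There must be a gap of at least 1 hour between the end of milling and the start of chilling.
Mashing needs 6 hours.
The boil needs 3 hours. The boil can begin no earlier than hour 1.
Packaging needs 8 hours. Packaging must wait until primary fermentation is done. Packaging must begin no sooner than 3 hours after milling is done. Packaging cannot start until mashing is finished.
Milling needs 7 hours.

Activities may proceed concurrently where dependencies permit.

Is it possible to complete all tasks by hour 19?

No

The boil cannot begin until its own release at hour 1. It runs from hour 1 to 1 + 3 = hour 4.
Mashing can start immediately at hour 0; it finishes at hour 6.
Milling can start immediately at hour 0; it finishes at hour 7.
Chilling cannot begin until milling (finishes hour 7, plus 1-hour gap → hour 8). It runs from hour 8 to 8 + 3 = hour 11.
Primary fermentation has to wait for chilling (finishes hour 11); the boil (finishes hour 4). The latest of these is hour 11, so primary fermentation runs hour 11 to 11 + 2 = hour 13.
Packaging needs all of primary fermentation (finishes hour 13); milling (finishes hour 7, plus 3-hour gap → hour 10); mashing (finishes hour 6). That puts its earliest start at hour 13; it finishes at 13 + 8 = hour 21.
The earliest everything can be done is hour 21, which is after the deadline of 19, so it is not possible.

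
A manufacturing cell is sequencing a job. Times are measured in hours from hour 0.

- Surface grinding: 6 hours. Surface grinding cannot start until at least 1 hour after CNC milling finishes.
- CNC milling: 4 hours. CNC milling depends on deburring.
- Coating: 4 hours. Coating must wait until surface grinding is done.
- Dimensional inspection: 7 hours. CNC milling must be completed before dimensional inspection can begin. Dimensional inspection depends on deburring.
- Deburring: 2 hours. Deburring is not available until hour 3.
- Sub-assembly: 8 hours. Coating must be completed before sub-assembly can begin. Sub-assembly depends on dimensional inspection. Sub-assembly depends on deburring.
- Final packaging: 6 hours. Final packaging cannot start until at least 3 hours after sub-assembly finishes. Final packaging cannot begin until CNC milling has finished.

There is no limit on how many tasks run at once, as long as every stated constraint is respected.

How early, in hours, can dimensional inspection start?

9

Deburring cannot begin until its own release at hour 3. It runs from hour 3 to 3 + 2 = hour 5.
CNC milling cannot begin until deburring (finishes hour 5). It runs from hour 5 to 5 + 4 = hour 9.
Dimensional inspection waits on CNC milling (finishes hour 9); deburring (finishes hour 5). The latest of these is hour 9, which is the earliest dimensional inspection can start.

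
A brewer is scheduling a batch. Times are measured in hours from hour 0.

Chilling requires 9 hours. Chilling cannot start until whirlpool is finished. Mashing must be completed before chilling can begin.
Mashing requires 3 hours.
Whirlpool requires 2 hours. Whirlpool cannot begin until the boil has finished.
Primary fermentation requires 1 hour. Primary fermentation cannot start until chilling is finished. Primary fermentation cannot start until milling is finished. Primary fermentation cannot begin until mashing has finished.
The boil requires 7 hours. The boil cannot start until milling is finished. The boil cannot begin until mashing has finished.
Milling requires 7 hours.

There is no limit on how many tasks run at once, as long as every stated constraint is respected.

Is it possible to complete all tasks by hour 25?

No

Mashing can start immediately at hour 0; it finishes at hour 3.
Milling has no prerequisites, so it starts at hour 0 and finishes at hour 7.
The boil needs all of milling (finishes hour 7); mashing (finishes hour 3). That puts its earliest start at hour 7; it finishes at 7 + 7 = hour 14.
After the boil (finishes hour 14), whirlpool can start at hour 14 and finishes at hour 16.
For chilling: whirlpool (finishes hour 16); mashing (finishes hour 3). Taking the maximum gives a start of hour 16, and it finishes at 16 + 9 = hour 25.
Primary fermentation cannot start until chilling (finishes hour 25); milling (finishes hour 7); mashing (finishes hour 3). The controlling bound is hour 25, so primary fermentation finishes at 25 + 1 = hour 26.
The earliest everything can be done is hour 26, which is after the deadline of 25, so it is not possible.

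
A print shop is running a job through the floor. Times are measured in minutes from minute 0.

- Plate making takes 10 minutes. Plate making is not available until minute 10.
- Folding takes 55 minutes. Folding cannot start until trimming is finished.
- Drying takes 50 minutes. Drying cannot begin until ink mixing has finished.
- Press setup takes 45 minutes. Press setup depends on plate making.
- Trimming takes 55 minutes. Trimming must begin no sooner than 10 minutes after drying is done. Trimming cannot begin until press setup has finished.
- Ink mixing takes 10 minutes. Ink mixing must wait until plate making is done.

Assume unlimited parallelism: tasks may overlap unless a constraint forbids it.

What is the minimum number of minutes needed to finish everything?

Plate making cannot begin until its own release at minute 10. It runs from minute 10 to 10 + 10 = minute 20.
Press setup waits on plate making (finishes minute 20), so it starts at minute 20 and finishes at 20 + 45 = minute 65.
After plate making (finishes minute 20), ink mixing can start at minute 20 and finishes at minute 30.
Drying cannot begin until ink mixing (finishes minute 30). It runs from minute 30 to 30 + 50 = minute 80.
Trimming has to wait for drying (finishes minute 80, plus 10-minute gap → minute 90); press setup (finishes minute 65). The latest of these is minute 90, so trimming runs minute 90 to 90 + 55 = minute 145.
Folding waits on trimming (finishes minute 145), so it starts at minute 145 and finishes at 145 + 55 = minute 200.
All tasks are finished once the last one completes. Finish times: Plate making at 20, Ink mixing at 30, Press setup at 65, Drying at 80, Trimming at 145, Folding at 200. The latest is minute 200.

200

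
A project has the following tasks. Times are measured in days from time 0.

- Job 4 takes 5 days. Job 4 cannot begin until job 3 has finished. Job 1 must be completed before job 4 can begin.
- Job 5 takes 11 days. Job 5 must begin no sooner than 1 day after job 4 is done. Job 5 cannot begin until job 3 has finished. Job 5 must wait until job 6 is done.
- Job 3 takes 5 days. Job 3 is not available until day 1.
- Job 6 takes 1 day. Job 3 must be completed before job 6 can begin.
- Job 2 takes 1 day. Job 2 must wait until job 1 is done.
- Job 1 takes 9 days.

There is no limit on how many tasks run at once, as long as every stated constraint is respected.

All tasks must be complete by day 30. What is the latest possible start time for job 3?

8

Job 5 must finish by day 30; it takes 11 days, so it must start by 30 − 11 = day 19.
Job 4 feeds into job 5 (must start by day 19, minus 1-day gap → day 18); so job 4 must finish by day 18 and therefore start by day 13.
Job 6 has to be done before job 5 (must start by day 19). That means finishing by day 19, i.e. starting by 19 − 1 = day 18.
For job 3: job 4 (must start by day 13); job 5 (must start by day 19); job 6 (must start by day 18). The most restrictive is day 13; with a 5-day duration, job 3 must start by day 8.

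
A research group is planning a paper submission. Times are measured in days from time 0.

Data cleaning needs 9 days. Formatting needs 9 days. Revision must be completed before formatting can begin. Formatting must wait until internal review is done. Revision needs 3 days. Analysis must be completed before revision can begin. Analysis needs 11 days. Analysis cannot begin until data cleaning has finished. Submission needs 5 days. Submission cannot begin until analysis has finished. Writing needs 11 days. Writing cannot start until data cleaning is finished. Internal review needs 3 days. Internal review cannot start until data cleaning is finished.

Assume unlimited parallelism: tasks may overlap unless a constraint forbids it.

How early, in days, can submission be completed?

25

Nothing blocks data cleaning, so it runs from day 0 to day 9.
After data cleaning (finishes day 9), analysis can start at day 9 and finishes at day 20.
Submission waits on analysis (finishes day 20), so it starts at day 20 and finishes at 20 + 5 = day 25.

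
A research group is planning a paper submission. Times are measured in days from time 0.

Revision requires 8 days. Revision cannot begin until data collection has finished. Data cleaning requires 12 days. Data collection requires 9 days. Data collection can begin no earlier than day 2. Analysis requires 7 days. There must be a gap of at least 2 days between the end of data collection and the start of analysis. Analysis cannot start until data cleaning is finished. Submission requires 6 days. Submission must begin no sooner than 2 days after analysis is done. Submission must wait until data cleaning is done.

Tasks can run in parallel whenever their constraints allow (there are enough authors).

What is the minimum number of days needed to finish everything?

28

Data cleaning has no prerequisites, so it starts at day 0 and finishes at day 12.
Data collection waits on its own release at day 2, so it starts at day 2 and finishes at 2 + 9 = day 11.
After data collection (finishes day 11), revision can start at day 11 and finishes at day 19.
Analysis has to wait for data collection (finishes day 11, plus 2-day gap → day 13); data cleaning (finishes day 12). The latest of these is day 13, so analysis runs day 13 to 13 + 7 = day 20.
Submission has to wait for analysis (finishes day 20, plus 2-day gap → day 22); data cleaning (finishes day 12). The latest of these is day 22, so submission runs day 22 to 22 + 6 = day 28.
All tasks are finished once the last one completes. Finish times: Data collection at 11, Data cleaning at 12, Analysis at 20, Revision at 19, Submission at 28. The latest is day 28.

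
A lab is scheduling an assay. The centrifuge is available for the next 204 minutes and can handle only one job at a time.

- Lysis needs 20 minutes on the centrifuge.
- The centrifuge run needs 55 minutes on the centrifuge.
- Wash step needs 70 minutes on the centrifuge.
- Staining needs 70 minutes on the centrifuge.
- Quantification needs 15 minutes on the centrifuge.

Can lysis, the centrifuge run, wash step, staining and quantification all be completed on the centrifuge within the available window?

Running back to back, the jobs need 20 + 55 + 70 + 70 + 15 = 230 minutes on the centrifuge.
Since 230 > 204, they cannot all fit.

No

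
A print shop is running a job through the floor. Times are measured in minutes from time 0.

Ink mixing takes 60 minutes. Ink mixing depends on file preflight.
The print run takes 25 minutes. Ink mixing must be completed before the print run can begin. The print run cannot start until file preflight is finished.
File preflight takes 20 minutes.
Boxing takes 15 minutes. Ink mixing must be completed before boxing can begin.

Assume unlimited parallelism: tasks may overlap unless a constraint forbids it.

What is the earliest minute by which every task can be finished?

File preflight has no prerequisites, so it starts at minute 0 and finishes at minute 20.
Ink mixing waits on file preflight (finishes minute 20), so it starts at minute 20 and finishes at 20 + 60 = minute 80.
Boxing waits on ink mixing (finishes minute 80), so it starts at minute 80 and finishes at 80 + 15 = minute 95.
The print run cannot start until ink mixing (finishes minute 80); file preflight (finishes minute 20). The controlling bound is minute 80, so the print run finishes at 80 + 25 = minute 105.
All tasks are finished once the last one completes. Finish times: File preflight at 20, Ink mixing at 80, The print run at 105, Boxing at 95. The latest is minute 105.

105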